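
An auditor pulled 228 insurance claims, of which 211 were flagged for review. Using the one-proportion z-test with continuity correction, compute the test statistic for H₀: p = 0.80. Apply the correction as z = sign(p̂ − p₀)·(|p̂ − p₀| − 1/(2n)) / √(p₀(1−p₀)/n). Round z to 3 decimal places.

z = 4.652

The sample proportion is 211/228 = 0.92544. p̂ − p₀ = 0.125439.
1/(2n) = 0.002193.
Corrected numerator: |0.125439| − 0.002193 = 0.123246.
Under H₀, SE = √(p₀(1−p₀)/n) = √(0.80·0.20/228) = √0.000701754 = 0.026491.
z = +0.123246/0.026491 = 4.652.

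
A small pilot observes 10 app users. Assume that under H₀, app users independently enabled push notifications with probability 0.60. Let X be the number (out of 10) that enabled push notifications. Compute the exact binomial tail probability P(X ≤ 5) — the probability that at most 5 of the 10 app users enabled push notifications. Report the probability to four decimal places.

X is binomial with n = 10 and p = 0.60.
P(X ≤ 5) = Σ_{j=0}^{5} C(10,j)·0.60^j·0.40^{10−j}.
= 0.000105 + 0.001573 + 0.010617 + 0.042467 + 0.111477 + 0.200658 = 0.3669.

P = 0.3669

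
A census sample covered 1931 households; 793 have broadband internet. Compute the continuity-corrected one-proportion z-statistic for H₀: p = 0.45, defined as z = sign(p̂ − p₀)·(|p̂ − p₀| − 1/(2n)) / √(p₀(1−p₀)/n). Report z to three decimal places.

z = -3.451

Sample proportion p̂ = 793/1931 = 0.41067. p̂ − p₀ = -0.039332.
Continuity correction 1/(2n) = 1/3862 = 0.000259.
Corrected numerator: |-0.039332| − 0.000259 = 0.039073.
Under H₀, SE = √(p₀(1−p₀)/n) = √(0.45·0.55/1931) = √0.000128172 = 0.011321.
z = −0.039073/0.011321 = -3.451.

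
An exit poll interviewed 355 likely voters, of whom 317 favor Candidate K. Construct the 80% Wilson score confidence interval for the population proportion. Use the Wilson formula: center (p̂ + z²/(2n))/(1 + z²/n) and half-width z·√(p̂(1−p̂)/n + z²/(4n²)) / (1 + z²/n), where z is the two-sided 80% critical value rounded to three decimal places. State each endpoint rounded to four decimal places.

p̂ = 317/355 = 0.89296; z = 1.282, so z² = 1.643524.
Denominator 1 + z²/n = 1 + 1.643524/355 = 1.004630.
Center = (0.89296 + 0.002315)/1.004630 = 0.89115.
Radicand: p̂(1−p̂)/n + z²/(4n²) = 0.000269251 + 0.000003260 = 0.000272511.
Half-width = 1.282·√0.000272511/1.004630 = 0.02107.
CI: 0.89115 ± 0.02107 = (0.8701, 0.9122).

(0.8701, 0.9122)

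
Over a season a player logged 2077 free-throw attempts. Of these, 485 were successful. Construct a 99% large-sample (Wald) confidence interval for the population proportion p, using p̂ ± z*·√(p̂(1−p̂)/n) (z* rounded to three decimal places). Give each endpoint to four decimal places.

(0.2096, 0.2574)

The sample proportion is 485/2077 = 0.23351.
SE(p̂) = √(0.23351·0.76649/2077) = 0.009283.
z* = 2.576 at the 99% level.
Margin of error: 2.576 × 0.009283 = 0.02391.
So the interval runs from 0.2096 to 0.2574.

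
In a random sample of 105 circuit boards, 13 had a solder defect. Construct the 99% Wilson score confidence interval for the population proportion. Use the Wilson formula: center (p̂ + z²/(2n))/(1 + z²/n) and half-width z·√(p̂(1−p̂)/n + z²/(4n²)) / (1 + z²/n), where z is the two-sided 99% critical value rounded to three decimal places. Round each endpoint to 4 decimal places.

(0.0628, 0.2295)

Here p̂ = 13/105 = 0.12381 and z = 2.576 (z² = 6.635776).
1 + z²/n = 1.063198.
Center = (0.12381 + 0.031599)/1.063198 = 0.14617.
Radicand: p̂(1−p̂)/n + z²/(4n²) = 0.001033150 + 0.000150471 = 0.001183621.
Half-width = 2.576·√0.001183621/1.063198 = 0.08336.
So the interval runs from 0.0628 to 0.2295.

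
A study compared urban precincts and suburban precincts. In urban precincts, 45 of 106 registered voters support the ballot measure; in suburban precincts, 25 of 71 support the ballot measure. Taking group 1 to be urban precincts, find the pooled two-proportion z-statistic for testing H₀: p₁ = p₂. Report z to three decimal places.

Sample proportions: p̂₁ = 45/106 = 0.42453 and p̂₂ = 25/71 = 0.35211.
Pooling: p̂ = 70/177 = 0.39548.
SE = √[p̂(1−p̂)(1/n₁+1/n₂)] = √[0.39548·0.60452·(1/106+1/71)] ≈ 0.074985.
z = 0.07242/0.074985 = 0.966.

z = 0.966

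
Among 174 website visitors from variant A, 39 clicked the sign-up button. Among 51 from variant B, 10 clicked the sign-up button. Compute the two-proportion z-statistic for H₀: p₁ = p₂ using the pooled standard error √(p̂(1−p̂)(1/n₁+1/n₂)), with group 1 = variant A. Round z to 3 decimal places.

p̂₁ = 39/174 = 0.22414, p̂₂ = 10/51 = 0.19608.
Pooled p̂ = (39+10)/(174+51) = 49/225 = 0.21778.
SE = √[p̂(1−p̂)(1/n₁+1/n₂)] = √[0.21778·0.78222·(1/174+1/51)] ≈ 0.065721.
z = (p̂₁ − p̂₂)/SE = (0.22414 − 0.19608)/0.065721 = 0.02806/0.065721 = 0.427.

z = 0.427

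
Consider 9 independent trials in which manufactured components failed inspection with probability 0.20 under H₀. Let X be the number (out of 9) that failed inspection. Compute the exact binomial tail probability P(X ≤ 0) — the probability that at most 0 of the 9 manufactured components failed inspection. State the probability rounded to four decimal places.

X is binomial with n = 9 and p = 0.20.
P(X ≤ 0) = C(9,0)·0.20^0·0.80^9.
= 0.134218 = 0.1342.

P = 0.1342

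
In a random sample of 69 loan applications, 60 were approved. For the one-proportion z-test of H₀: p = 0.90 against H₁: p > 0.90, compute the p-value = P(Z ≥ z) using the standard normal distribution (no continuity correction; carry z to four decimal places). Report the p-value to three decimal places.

p-value = 0.800

With x = 60 successes in n = 69, p̂ = 0.86957.
Under H₀, SE = √(p₀(1−p₀)/n) = √(0.90·0.10/69) = √0.001304348 = 0.036116.
z = (p̂ − p₀)/SE = (60/69 − 0.90)/0.036116 ≈ -0.8427.
p-value = P(Z ≥ z) with z = -0.8427 → 0.800.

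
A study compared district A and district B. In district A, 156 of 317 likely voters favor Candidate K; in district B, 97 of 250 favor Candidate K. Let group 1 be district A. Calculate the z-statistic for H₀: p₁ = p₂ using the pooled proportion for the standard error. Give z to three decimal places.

p̂₁ = 156/317 = 0.49211, p̂₂ = 97/250 = 0.38800.
Pooling: p̂ = 253/567 = 0.44621.
Pooled SE = √[0.2471064·0.00715457] ≈ 0.042047.
z = 0.10411/0.042047 = 2.476.

z = 2.476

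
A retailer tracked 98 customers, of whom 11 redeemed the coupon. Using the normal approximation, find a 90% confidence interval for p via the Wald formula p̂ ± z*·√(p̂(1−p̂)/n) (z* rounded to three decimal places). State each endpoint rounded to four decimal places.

The sample proportion is 11/98 = 0.11224.
SE(p̂) = √(0.11224·0.88776/98) = 0.031887.
For 90% confidence, z* = 1.645.
Margin of error: 1.645 × 0.031887 = 0.05245.
Interval: 0.11224 ± 0.05245 → (0.0598, 0.1647).

(0.0598, 0.1647)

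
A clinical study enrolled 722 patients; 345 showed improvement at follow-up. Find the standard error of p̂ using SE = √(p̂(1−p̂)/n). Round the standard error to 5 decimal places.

p̂ = 345/722 = 0.47784.
p̂(1−p̂) = 0.249509.
SE = √(0.249509/722) = √0.000345580 = 0.01859.

SE = 0.01859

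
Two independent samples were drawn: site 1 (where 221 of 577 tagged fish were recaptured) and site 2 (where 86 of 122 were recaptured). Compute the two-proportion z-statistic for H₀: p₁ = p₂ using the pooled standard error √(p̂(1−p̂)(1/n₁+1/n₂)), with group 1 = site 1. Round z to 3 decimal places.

z = -6.509

Sample proportions: p̂₁ = 221/577 = 0.38302 and p̂₂ = 86/122 = 0.70492.
Pooled p̂ = (221+86)/(577+122) = 307/699 = 0.43920.
SE = √[p̂(1−p̂)(1/n₁+1/n₂)] = √[0.43920·0.56080·(1/577+1/122)] ≈ 0.049454.
z = (p̂₁ − p̂₂)/SE = (0.38302 − 0.70492)/0.049454 = -0.32190/0.049454 = -6.509.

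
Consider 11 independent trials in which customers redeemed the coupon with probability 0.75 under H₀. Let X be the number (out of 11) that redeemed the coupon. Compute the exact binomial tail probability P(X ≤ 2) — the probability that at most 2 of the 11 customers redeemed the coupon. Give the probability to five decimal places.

P = 0.00013

X is binomial with n = 11 and p = 0.75.
P(X ≤ 2) = C(11,0)·0.75^0·0.25^11 + C(11,1)·0.75^1·0.25^10 + C(11,2)·0.75^2·0.25^9.
= 0.000000 + 0.000008 + 0.000118 = 0.00013.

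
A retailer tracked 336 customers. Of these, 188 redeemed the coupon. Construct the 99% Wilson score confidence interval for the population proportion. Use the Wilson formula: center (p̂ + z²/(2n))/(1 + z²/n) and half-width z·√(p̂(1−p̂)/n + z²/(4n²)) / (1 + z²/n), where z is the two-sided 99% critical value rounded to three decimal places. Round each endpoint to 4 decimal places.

p̂ = 188/336 = 0.55952; z = 2.576, so z² = 6.635776.
1 + z²/n = 1.019749.
Adjusted center: (0.55952 + z²/(2n))/1.019749 = 0.55837.
Radicand: p̂(1−p̂)/n + z²/(4n²) = 0.000733503 + 0.000014694 = 0.000748197.
Half-width = 2.576·√0.000748197/1.019749 = 0.06910.
So the interval runs from 0.4893 to 0.6275.

(0.4893, 0.6275)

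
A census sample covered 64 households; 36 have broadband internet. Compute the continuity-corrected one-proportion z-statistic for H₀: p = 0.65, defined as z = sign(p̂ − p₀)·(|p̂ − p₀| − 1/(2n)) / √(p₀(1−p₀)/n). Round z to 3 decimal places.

The sample proportion is 36/64 = 0.56250. p̂ − p₀ = -0.087500.
1/(2n) = 0.007812.
Corrected numerator: |-0.087500| − 0.007812 = 0.079688.
Under H₀, SE = √(p₀(1−p₀)/n) = √(0.65·0.35/64) = √0.003554687 = 0.059621.
z = (−)0.079688/0.059621 = -1.337.

z = -1.337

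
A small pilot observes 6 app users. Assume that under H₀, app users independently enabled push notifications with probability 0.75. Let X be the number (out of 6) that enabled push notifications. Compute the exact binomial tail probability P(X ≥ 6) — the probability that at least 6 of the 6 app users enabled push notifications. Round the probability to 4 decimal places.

P = 0.1780

X is binomial with n = 6 and p = 0.75.
P(X ≥ 6) = C(6,6)·0.75^6·0.25^0.
= 0.177979 = 0.1780.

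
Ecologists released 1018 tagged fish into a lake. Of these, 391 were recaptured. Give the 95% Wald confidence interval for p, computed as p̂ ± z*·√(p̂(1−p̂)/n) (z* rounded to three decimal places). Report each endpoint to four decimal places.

The sample proportion is 391/1018 = 0.38409.
SE(p̂) = √(0.38409·0.61591/1018) = 0.015244.
For 95% confidence, z* = 1.960.
Margin = 1.960·0.015244 = 0.02988.
CI: 0.38409 ± 0.02988 = (0.3542, 0.4140).

(0.3542, 0.4140)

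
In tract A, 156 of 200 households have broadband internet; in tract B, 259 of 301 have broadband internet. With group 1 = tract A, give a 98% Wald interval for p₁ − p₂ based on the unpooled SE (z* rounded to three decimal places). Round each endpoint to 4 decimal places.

(-0.1629, 0.0020)

p̂₁ = 0.78000, p̂₂ = 0.86047, so the observed difference is -0.08047.
Unpooled SE = √(p̂₁(1−p̂₁)/n₁ + p̂₂(1−p̂₂)/n₂) = √(0.000858000 + 0.000398887) = 0.035453.
For 98% confidence, z* = 2.326. Margin = 2.326·0.035453 = 0.08246.
Interval: -0.08047 ± 0.08246 → (-0.1629, 0.0020).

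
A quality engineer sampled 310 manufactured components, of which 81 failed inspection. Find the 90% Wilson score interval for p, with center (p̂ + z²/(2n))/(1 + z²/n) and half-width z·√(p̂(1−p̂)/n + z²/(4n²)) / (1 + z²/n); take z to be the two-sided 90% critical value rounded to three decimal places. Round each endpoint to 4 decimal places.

p̂ = 81/310 = 0.26129; z = 1.645, so z² = 2.706025.
1 + z²/n = 1.008729.
Center = (0.26129 + 0.004365)/1.008729 = 0.26336.
Radicand: p̂(1−p̂)/n + z²/(4n²) = 0.000622638 + 0.000007040 = 0.000629678.
Half-width = 1.645·√0.000629678/1.008729 = 0.04092.
So the interval runs from 0.2224 to 0.3043.

(0.2224, 0.3043)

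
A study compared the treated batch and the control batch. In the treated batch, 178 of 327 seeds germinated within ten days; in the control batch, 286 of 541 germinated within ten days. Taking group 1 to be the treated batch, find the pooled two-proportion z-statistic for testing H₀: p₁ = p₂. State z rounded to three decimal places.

Sample proportions: p̂₁ = 178/327 = 0.54434 and p̂₂ = 286/541 = 0.52865.
Pooling: p̂ = 464/868 = 0.53456.
SE = √[p̂(1−p̂)(1/n₁+1/n₂)] = √[0.53456·0.46544·(1/327+1/541)] ≈ 0.034940.
z = (p̂₁ − p̂₂)/SE = (0.54434 − 0.52865)/0.034940 = 0.01569/0.034940 = 0.449.

z = 0.449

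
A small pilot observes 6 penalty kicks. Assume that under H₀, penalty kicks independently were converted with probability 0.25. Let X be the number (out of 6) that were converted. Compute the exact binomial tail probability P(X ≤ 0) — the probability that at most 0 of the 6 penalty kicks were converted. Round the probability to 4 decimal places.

X ~ Binomial(n=6, p=0.25).
P(X ≤ 0) = C(6,0)·0.25^0·0.75^6.
= 0.177979 = 0.1780.

P = 0.1780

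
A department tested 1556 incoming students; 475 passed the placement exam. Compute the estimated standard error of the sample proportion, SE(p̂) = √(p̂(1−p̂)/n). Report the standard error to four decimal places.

SE = 0.0117

p̂ = 475/1556 = 0.30527.
p̂(1−p̂) = 0.212080.
SE = √(0.212080/1556) = √0.000136298 = 0.0117.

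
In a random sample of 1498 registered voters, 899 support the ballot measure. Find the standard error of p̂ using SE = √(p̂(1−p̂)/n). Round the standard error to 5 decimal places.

p̂ = 899/1498 = 0.60013.
p̂(1−p̂) = 0.60013·0.39987 = 0.239974.
SE = √(0.239974/1498) = √0.000160196 = 0.01266.

SE = 0.01266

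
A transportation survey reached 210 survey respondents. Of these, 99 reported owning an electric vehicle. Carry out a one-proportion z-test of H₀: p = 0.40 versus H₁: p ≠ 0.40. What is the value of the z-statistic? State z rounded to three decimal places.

z = 2.113

The sample proportion is 99/210 = 0.47143.
Under H₀, SE = √(p₀(1−p₀)/n) = √(0.40·0.60/210) = √0.001142857 = 0.033806.
z = (0.47143 − 0.40)/0.033806 = 0.07143/0.033806 = 2.113.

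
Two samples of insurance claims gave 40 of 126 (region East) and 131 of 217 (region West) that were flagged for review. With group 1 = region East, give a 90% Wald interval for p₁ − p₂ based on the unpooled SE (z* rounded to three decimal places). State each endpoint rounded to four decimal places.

p̂₁ = 0.31746, p̂₂ = 0.60369, so the observed difference is -0.28623.
Unpooled SE = √(p̂₁(1−p̂₁)/n₁ + p̂₂(1−p̂₂)/n₂) = √(0.001719677 + 0.001102530) = 0.053124.
z* = 1.645 at the 90% level. Margin = 1.645·0.053124 = 0.08739.
Interval: -0.28623 ± 0.08739 → (-0.3736, -0.1988).

(-0.3736, -0.1988)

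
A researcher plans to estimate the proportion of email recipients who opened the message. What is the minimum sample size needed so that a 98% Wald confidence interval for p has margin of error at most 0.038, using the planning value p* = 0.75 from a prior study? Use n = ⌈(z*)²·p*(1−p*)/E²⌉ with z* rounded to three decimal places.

n = 703

z* = 2.326 at the 98% level.
p*(1−p*) = 0.1875.
Required n before rounding: 5.410276 × 0.1875 / 0.038² = 702.512.
⌈702.512⌉ = 703.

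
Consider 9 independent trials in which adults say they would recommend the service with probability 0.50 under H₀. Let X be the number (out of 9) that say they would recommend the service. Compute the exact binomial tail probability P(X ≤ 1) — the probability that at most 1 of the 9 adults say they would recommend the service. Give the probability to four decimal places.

P = 0.0195

X is binomial with n = 9 and p = 0.50.
P(X ≤ 1) = C(9,0)·0.50^0·0.50^9 + C(9,1)·0.50^1·0.50^8.
= 0.001953 + 0.017578 = 0.0195.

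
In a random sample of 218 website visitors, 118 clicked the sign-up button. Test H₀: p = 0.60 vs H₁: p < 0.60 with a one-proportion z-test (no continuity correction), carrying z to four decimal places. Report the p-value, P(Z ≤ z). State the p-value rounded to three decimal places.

With x = 118 successes in n = 218, p̂ = 0.54128.
SE₀ = √(0.60·0.40/218) = 0.033180.
Test statistic (full precision, shown to 4 dp): z = (118/218 − 0.60)/SE₀ ≈ -1.7696.
p-value = P(Z ≤ z) with z = -1.7696 → 0.038.

p-value = 0.038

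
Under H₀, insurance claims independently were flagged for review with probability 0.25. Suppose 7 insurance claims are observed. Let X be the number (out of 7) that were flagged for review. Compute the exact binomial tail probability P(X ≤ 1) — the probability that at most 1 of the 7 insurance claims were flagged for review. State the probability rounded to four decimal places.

P = 0.4449

X ~ Binomial(n=7, p=0.25).
P(X ≤ 1) = C(7,0)·0.25^0·0.75^7 + C(7,1)·0.25^1·0.75^6.
= 0.133484 + 0.311462 = 0.4449.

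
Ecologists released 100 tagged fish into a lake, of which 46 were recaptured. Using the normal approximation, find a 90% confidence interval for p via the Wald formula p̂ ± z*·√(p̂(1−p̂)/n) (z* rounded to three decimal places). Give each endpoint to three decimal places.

The sample proportion is 46/100 = 0.46000.
Standard error of p̂: √(0.248400/100) = √0.002484000 = 0.049840.
The 90% critical value is z* = 1.645.
Margin = 1.645·0.049840 = 0.08199.
CI: 0.46000 ± 0.08199 = (0.378, 0.542).

(0.378, 0.542)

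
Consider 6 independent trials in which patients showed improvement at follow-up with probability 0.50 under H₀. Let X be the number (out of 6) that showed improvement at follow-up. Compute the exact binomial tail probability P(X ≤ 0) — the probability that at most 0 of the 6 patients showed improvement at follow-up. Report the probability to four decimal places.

X ~ Binomial(n=6, p=0.50).
P(X ≤ 0) = C(6,0)·0.50^0·0.50^6.
= 0.015625 = 0.0156.

P = 0.0156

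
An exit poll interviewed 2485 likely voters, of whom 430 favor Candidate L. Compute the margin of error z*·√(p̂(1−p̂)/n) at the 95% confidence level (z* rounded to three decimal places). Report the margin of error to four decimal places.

ME = 0.0149

With x = 430 successes in n = 2485, p̂ = 0.17304.
SE = √(p̂(1−p̂)/n) = √(0.143096/2485) = 0.007588.
The 95% critical value is z* = 1.960.
Margin of error = z*·SE = 1.960 × 0.007588 = 0.0149.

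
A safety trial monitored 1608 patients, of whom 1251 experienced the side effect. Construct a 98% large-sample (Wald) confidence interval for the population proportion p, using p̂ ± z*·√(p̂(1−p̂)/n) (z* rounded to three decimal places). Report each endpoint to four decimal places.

(0.7539, 0.8021)

With x = 1251 successes in n = 1608, p̂ = 0.77799.
SE(p̂) = √(0.77799·0.22201/1608) = 0.010364.
For 98% confidence, z* = 2.326.
Margin of error: 2.326 × 0.010364 = 0.02411.
Interval: 0.77799 ± 0.02411 → (0.7539, 0.8021).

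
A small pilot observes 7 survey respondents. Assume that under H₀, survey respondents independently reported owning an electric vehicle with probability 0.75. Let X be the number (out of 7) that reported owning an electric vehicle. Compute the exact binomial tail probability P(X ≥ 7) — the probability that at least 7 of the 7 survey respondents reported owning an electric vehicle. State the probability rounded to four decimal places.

P = 0.1335

X is binomial with n = 7 and p = 0.75.
P(X ≥ 7) = C(7,7)·0.75^7·0.25^0.
= 0.133484 = 0.1335.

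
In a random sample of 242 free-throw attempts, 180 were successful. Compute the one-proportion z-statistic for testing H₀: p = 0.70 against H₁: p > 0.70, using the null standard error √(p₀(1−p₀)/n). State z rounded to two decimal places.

Sample proportion p̂ = 180/242 = 0.74380.
SE₀ = √(0.70·0.30/242) = 0.029458.
z = (p̂ − p₀)/SE = (0.74380 − 0.70)/0.029458 = 1.49.

z = 1.49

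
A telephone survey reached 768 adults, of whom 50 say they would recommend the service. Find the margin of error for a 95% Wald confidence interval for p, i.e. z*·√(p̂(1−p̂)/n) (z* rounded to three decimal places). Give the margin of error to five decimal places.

ME = 0.01745

Sample proportion p̂ = 50/768 = 0.06510.
SE = √(p̂(1−p̂)/n) = √(0.060866/768) = 0.008902.
The 95% critical value is z* = 1.960.
Margin of error = z*·SE = 1.960 × 0.008902 = 0.01745.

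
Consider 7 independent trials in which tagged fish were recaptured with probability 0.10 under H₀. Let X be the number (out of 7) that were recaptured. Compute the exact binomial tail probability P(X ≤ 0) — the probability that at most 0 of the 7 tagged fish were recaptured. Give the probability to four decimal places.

X is binomial with n = 7 and p = 0.10.
P(X ≤ 0) = C(7,0)·0.10^0·0.90^7.
= 0.478297 = 0.4783.

P = 0.4783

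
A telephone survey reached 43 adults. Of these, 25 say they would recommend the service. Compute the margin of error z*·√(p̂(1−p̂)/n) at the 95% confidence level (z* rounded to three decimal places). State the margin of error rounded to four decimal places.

Sample proportion p̂ = 25/43 = 0.58140.
SE = √(p̂(1−p̂)/n) = √(0.243375/43) = 0.075232.
The 95% critical value is z* = 1.960.
So ME = 0.1475.

ME = 0.1475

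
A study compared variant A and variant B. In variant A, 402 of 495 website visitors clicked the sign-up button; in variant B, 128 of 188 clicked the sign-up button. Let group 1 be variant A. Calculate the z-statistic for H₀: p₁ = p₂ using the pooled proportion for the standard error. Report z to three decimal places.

z = 3.675

Sample proportions: p̂₁ = 402/495 = 0.81212 and p̂₂ = 128/188 = 0.68085.
Pooling: p̂ = 530/683 = 0.77599.
Pooled SE = √[0.1738305·0.00733935] ≈ 0.035718.
z = (p̂₁ − p̂₂)/SE = (0.81212 − 0.68085)/0.035718 = 0.13127/0.035718 = 3.675.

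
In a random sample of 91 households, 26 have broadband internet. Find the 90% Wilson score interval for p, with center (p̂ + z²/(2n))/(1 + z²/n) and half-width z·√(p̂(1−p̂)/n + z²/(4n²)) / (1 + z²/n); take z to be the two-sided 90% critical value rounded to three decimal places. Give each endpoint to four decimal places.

p̂ = 26/91 = 0.28571; z = 1.645, so z² = 2.706025.
Denominator 1 + z²/n = 1 + 2.706025/91 = 1.029737.
Adjusted center: (0.28571 + z²/(2n))/1.029737 = 0.29190.
Radicand: p̂(1−p̂)/n + z²/(4n²) = 0.002242655 + 0.000081694 = 0.002324349.
Half-width = z·√(radicand)/denom = 1.645·0.048212/1.029737 = 0.07702.
So the interval runs from 0.2149 to 0.3689.

(0.2149, 0.3689)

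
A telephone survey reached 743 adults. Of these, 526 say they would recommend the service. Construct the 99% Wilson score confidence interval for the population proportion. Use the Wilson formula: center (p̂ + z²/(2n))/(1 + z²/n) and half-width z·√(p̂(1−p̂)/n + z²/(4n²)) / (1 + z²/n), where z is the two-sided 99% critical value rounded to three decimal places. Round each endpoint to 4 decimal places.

p̂ = 526/743 = 0.70794; z = 2.576, so z² = 6.635776.
1 + z²/n = 1.008931.
Adjusted center: (0.70794 + z²/(2n))/1.008931 = 0.70610.
Radicand: p̂(1−p̂)/n + z²/(4n²) = 0.000278278 + 0.000003005 = 0.000281283.
Half-width = z·√(radicand)/denom = 2.576·0.016771/1.008931 = 0.04282.
So the interval runs from 0.6633 to 0.7489.

(0.6633, 0.7489)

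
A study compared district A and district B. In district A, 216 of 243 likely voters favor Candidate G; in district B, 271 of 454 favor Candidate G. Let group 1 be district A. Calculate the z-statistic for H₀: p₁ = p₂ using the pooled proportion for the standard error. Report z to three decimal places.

Sample proportions: p̂₁ = 216/243 = 0.88889 and p̂₂ = 271/454 = 0.59692.
Pooled p̂ = (216+271)/(243+454) = 487/697 = 0.69871.
Pooled SE = √[0.2105148·0.00631787] ≈ 0.036469.
z = 0.29197/0.036469 = 8.006.

z = 8.006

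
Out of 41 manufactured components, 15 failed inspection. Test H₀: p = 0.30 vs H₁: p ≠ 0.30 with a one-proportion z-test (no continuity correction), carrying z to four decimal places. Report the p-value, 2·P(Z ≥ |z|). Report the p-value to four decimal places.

With x = 15 successes in n = 41, p̂ = 0.36585.
SE₀ = √(0.30·0.70/41) = 0.071568.
Test statistic (full precision, shown to 4 dp): z = (15/41 − 0.30)/SE₀ ≈ 0.9202.
From the standard normal, 2·P(Z ≥ |z|) = 0.3575.

p-value = 0.3575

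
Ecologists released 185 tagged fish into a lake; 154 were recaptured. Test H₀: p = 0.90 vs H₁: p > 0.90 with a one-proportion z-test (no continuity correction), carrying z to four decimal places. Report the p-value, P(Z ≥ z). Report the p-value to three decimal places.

p-value = 0.999

Sample proportion p̂ = 154/185 = 0.83243.
SE₀ = √(0.90·0.10/185) = 0.022056.
Test statistic (full precision, shown to 4 dp): z = (154/185 − 0.90)/SE₀ ≈ -3.0634.
From the standard normal, P(Z ≥ z) = 0.999.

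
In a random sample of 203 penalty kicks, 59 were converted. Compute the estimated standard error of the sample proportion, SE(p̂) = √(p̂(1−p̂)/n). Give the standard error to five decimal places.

Sample proportion p̂ = 59/203 = 0.29064.
p̂(1−p̂) = 0.206168.
Dividing by n and taking the root: √0.001015606 = 0.03187.

SE = 0.03187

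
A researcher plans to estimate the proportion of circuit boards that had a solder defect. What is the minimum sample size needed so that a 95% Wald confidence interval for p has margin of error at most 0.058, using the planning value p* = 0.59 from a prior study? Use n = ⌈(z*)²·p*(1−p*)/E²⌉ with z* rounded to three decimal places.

z* = 1.960 at the 95% level.
p*(1−p*) = 0.59·0.41 = 0.2419.
Required n before rounding: 3.841600 × 0.2419 / 0.058² = 276.243.
⌈276.243⌉ = 277.

n = 277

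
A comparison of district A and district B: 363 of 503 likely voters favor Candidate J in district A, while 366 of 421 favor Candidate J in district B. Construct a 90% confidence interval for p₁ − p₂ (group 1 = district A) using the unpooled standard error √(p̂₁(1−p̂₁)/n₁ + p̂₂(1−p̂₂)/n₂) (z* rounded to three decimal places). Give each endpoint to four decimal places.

(-0.1902, -0.1051)

p̂₁ = 0.72167, p̂₂ = 0.86936, so the observed difference is -0.14769.
SE = √(0.000399329 + 0.000269772) = √0.000669101 = 0.025867.
For 90% confidence, z* = 1.645. Margin = 1.645·0.025867 = 0.04255.
So the interval runs from -0.1902 to -0.1051.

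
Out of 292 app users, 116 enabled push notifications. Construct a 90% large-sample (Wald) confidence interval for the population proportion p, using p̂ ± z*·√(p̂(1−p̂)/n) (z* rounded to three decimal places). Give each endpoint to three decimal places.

(0.350, 0.444)

The sample proportion is 116/292 = 0.39726.
Standard error of p̂: √(0.239445/292) = √0.000820016 = 0.028636.
z* = 1.645 at the 90% level.
Margin = 1.645·0.028636 = 0.04711.
CI: 0.39726 ± 0.04711 = (0.350, 0.444).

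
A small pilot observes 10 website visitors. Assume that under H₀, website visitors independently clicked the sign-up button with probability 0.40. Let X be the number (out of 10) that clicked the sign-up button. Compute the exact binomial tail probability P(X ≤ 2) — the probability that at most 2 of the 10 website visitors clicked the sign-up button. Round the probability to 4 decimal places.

P = 0.1673

X is binomial with n = 10 and p = 0.40.
P(X ≤ 2) = C(10,0)·0.40^0·0.60^10 + C(10,1)·0.40^1·0.60^9 + C(10,2)·0.40^2·0.60^8.
= 0.006047 + 0.040311 + 0.120932 = 0.1673.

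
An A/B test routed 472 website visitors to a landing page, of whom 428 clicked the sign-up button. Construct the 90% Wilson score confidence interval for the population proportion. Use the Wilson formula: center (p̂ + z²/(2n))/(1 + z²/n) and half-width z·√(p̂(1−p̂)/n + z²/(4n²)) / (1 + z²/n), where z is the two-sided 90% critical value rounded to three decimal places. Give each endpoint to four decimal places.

(0.8824, 0.9265)

p̂ = 428/472 = 0.90678; z = 1.645, so z² = 2.706025.
Denominator 1 + z²/n = 1 + 2.706025/472 = 1.005733.
Center = (0.90678 + 0.002867)/1.005733 = 0.90446.
Radicand: p̂(1−p̂)/n + z²/(4n²) = 0.000179090 + 0.000003037 = 0.000182127.
Half-width = 1.645·√0.000182127/1.005733 = 0.02207.
CI: 0.90446 ± 0.02207 = (0.8824, 0.9265).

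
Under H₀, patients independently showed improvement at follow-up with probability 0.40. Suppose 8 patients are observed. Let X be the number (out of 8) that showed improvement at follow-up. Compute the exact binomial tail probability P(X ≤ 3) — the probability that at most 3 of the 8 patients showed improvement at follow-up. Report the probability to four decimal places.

P = 0.5941

X is binomial with n = 8 and p = 0.40.
P(X ≤ 3) = C(8,0)·0.40^0·0.60^8 + C(8,1)·0.40^1·0.60^7 + C(8,2)·0.40^2·0.60^6 + C(8,3)·0.40^3·0.60^5.
= 0.016796 + 0.089580 + 0.209019 + 0.278692 = 0.5941.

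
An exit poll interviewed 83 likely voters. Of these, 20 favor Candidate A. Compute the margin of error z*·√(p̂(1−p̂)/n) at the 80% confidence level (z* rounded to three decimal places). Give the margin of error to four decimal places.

Sample proportion p̂ = 20/83 = 0.24096.
SE(p̂) = √(0.24096·0.75904/83) = 0.046943.
z* = 1.282 at the 80% level.
ME = 1.282·0.046943 = 0.0602.

ME = 0.0602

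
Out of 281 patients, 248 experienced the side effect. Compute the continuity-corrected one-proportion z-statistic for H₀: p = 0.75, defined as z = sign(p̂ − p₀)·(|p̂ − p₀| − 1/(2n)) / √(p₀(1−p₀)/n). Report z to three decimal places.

With x = 248 successes in n = 281, p̂ = 0.88256. p̂ − p₀ = 0.132562.
1/(2n) = 0.001779.
Corrected numerator: |0.132562| − 0.001779 = 0.130783.
Null standard error: √(0.75·0.25/281) = √0.000667260 = 0.025831.
z = (+)0.130783/0.025831 = 5.063.

z = 5.063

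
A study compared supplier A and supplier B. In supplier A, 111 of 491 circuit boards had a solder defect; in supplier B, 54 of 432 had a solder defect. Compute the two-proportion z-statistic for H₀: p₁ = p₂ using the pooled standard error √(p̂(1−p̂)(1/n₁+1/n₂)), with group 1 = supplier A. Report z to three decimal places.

Sample proportions: p̂₁ = 111/491 = 0.22607 and p̂₂ = 54/432 = 0.12500.
Pooled p̂ = (111+54)/(491+432) = 165/923 = 0.17876.
SE = √[p̂(1−p̂)(1/n₁+1/n₂)] = √[0.17876·0.82124·(1/491+1/432)] ≈ 0.025275.
z = 0.10107/0.025275 = 3.999.

z = 3.999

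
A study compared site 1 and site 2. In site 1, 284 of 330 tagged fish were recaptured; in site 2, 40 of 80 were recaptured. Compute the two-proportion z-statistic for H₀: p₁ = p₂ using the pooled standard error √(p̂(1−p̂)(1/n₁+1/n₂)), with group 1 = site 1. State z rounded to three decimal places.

z = 7.107

Sample proportions: p̂₁ = 284/330 = 0.86061 and p̂₂ = 40/80 = 0.50000.
Pooled p̂ = (284+40)/(330+80) = 324/410 = 0.79024.
Pooled SE = √[0.1657585·0.01553030] ≈ 0.050737.
z = 0.36061/0.050737 = 7.107.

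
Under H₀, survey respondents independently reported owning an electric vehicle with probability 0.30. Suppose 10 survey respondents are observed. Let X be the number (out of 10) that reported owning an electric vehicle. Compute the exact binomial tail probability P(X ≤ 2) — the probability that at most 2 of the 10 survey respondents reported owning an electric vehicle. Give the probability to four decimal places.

X ~ Binomial(n=10, p=0.30).
P(X ≤ 2) = C(10,0)·0.30^0·0.70^10 + C(10,1)·0.30^1·0.70^9 + C(10,2)·0.30^2·0.70^8.
= 0.028248 + 0.121061 + 0.233474 = 0.3828.

P = 0.3828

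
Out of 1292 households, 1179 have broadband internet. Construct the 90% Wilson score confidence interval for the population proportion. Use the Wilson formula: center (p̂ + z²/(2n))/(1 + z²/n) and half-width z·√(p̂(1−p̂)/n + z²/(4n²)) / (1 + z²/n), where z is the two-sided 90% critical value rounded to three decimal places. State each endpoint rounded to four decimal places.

(0.8987, 0.9246)

p̂ = 1179/1292 = 0.91254; z = 1.645, so z² = 2.706025.
Denominator 1 + z²/n = 1 + 2.706025/1292 = 1.002094.
Adjusted center: (0.91254 + z²/(2n))/1.002094 = 0.91168.
Radicand: p̂(1−p̂)/n + z²/(4n²) = 0.000061774 + 0.000000405 = 0.000062179.
Half-width = 1.645·√0.000062179/1.002094 = 0.01294.
So the interval runs from 0.8987 to 0.9246.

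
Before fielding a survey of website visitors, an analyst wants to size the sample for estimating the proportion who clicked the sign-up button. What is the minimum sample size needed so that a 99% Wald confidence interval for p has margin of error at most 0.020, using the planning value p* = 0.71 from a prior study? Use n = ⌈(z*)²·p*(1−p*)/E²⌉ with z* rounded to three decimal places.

The 99% critical value is z* = 2.576.
p*(1−p*) = 0.2059.
Required n before rounding: 6.635776 × 0.2059 / 0.020² = 3415.766.
Rounding up, n = 3416.

n = 3416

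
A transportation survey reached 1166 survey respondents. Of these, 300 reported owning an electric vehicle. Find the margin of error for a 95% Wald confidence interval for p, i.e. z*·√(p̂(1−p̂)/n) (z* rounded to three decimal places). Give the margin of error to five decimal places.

The sample proportion is 300/1166 = 0.25729.
SE(p̂) = √(0.25729·0.74271/1166) = 0.012802.
z* = 1.960 at the 95% level.
ME = 1.960·0.012802 = 0.02509.

ME = 0.02509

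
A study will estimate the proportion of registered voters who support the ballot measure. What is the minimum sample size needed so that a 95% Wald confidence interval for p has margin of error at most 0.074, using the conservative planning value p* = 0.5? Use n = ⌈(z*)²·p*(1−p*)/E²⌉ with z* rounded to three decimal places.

n = 176

For 95% confidence, z* = 1.960.
p*(1−p*) = 0.50·0.50 = 0.2500.
Required n before rounding: 3.841600 × 0.2500 / 0.074² = 175.383.
Rounding up, n = 176.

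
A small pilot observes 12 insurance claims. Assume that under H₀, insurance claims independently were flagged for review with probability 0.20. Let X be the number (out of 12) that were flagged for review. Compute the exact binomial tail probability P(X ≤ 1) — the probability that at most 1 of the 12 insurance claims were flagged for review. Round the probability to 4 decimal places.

X is binomial with n = 12 and p = 0.20.
P(X ≤ 1) = C(12,0)·0.20^0·0.80^12 + C(12,1)·0.20^1·0.80^11.
= 0.068719 + 0.206158 = 0.2749.

P = 0.2749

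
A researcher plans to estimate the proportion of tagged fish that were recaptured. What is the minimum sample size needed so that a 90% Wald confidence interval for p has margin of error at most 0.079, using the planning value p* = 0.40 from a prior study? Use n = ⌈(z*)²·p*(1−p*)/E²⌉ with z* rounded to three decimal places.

z* = 1.645 at the 90% level.
p*(1−p*) = 0.40·0.60 = 0.2400.
(z*)²·p*(1−p*)/E² = 2.706025·0.2400/0.006241 = 104.061.
⌈104.061⌉ = 105.

n = 105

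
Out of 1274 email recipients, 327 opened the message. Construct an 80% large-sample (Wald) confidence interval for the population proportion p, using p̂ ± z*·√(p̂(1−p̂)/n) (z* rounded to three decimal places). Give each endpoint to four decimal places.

(0.2410, 0.2724)

Sample proportion p̂ = 327/1274 = 0.25667.
SE = √(p̂(1−p̂)/n) = √(0.190791/1274) = 0.012238.
The 80% critical value is z* = 1.282.
Margin of error: 1.282 × 0.012238 = 0.01569.
Interval: 0.25667 ± 0.01569 → (0.2410, 0.2724).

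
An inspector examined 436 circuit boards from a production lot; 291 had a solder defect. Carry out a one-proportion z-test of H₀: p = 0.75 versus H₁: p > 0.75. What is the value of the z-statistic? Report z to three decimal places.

With x = 291 successes in n = 436, p̂ = 0.66743.
Null standard error: √(0.75·0.25/436) = √0.000430046 = 0.020738.
z = (p̂ − p₀)/SE = (0.66743 − 0.75)/0.020738 = -3.982.

z = -3.982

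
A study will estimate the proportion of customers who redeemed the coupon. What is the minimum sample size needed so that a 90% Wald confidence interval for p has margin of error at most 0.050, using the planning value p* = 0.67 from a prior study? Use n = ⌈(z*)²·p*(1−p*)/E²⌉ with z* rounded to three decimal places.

The 90% critical value is z* = 1.645.
p*(1−p*) = 0.2211.
Required n before rounding: 2.706025 × 0.2211 / 0.050² = 239.321.
Rounding up, n = 240.

n = 240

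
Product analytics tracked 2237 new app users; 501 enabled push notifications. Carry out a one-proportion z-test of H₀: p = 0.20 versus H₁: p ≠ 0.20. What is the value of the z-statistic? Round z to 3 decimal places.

Sample proportion p̂ = 501/2237 = 0.22396.
Under H₀, SE = √(p₀(1−p₀)/n) = √(0.20·0.80/2237) = √0.000071524 = 0.008457.
z = (p̂ − p₀)/SE = (0.22396 − 0.20)/0.008457 = 2.833.

z = 2.833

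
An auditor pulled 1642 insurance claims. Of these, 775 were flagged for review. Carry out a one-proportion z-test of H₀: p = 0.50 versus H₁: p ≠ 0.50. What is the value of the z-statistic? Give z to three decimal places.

With x = 775 successes in n = 1642, p̂ = 0.47199.
Under H₀, SE = √(p₀(1−p₀)/n) = √(0.50·0.50/1642) = √0.000152253 = 0.012339.
z = (0.47199 − 0.50)/0.012339 = -0.02801/0.012339 = -2.270.

z = -2.270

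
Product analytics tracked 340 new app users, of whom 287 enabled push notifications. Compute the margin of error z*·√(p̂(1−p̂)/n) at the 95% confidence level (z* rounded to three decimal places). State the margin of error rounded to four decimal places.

Sample proportion p̂ = 287/340 = 0.84412.
SE = √(p̂(1−p̂)/n) = √(0.131583/340) = 0.019673.
For 95% confidence, z* = 1.960.
ME = 1.960·0.019673 = 0.0386.

ME = 0.0386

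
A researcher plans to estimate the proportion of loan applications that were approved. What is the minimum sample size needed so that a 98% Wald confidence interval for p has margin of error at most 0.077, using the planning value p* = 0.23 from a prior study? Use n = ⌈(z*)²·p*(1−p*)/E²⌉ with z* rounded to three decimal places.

n = 162

z* = 2.326 at the 98% level.
p*(1−p*) = 0.1771.
Required n before rounding: 5.410276 × 0.1771 / 0.077² = 161.606.
⌈161.606⌉ = 162.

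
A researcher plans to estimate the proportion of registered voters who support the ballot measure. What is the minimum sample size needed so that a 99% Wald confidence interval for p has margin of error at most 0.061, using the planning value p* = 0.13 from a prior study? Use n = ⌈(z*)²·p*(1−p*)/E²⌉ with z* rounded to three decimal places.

The 99% critical value is z* = 2.576.
p*(1−p*) = 0.1131.
(z*)²·p*(1−p*)/E² = 6.635776·0.1131/0.003721 = 201.695.
⌈201.695⌉ = 202.

n = 202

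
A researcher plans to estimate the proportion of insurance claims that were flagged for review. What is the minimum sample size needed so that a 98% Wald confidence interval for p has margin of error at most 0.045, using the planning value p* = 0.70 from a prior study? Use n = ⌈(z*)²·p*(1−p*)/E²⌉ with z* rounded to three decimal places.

n = 562

The 98% critical value is z* = 2.326.
p*(1−p*) = 0.70·0.30 = 0.2100.
(z*)²·p*(1−p*)/E² = 5.410276·0.2100/0.002025 = 561.066.
⌈561.066⌉ = 562.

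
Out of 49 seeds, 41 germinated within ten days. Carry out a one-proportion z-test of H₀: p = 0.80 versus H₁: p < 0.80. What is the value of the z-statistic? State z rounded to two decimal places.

Sample proportion p̂ = 41/49 = 0.83673.
SE₀ = √(0.80·0.20/49) = 0.057143.
z = (p̂ − p₀)/SE = (0.83673 − 0.80)/0.057143 = 0.64.

z = 0.64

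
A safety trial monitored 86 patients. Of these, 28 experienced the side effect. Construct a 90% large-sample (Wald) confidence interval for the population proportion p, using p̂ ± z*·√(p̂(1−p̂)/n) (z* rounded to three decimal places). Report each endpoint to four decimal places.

The sample proportion is 28/86 = 0.32558.
Standard error of p̂: √(0.219578/86) = √0.002553234 = 0.050530.
The 90% critical value is z* = 1.645.
Margin of error: 1.645 × 0.050530 = 0.08312.
So the interval runs from 0.2425 to 0.4087.

(0.2425, 0.4087)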